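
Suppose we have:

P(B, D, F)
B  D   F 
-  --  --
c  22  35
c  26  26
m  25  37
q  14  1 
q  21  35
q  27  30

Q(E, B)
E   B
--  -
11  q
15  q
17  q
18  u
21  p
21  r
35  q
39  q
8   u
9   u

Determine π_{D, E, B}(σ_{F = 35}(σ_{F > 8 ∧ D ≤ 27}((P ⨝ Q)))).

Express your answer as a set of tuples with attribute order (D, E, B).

{(21, 11, q), (21, 15, q), (21, 17, q), (21, 35, q), (21, 39, q)}

Joining P and Q on B yields {(q, 14, 1, 11), (q, 14, 1, 15), (q, 14, 1, 17), (q, 14, 1, 35), (q, 14, 1, 39), (q, 21, 35, 11), (q, 21, 35, 15), (q, 21, 35, 17), (q, 21, 35, 35), (q, 21, 35, 39), (q, 27, 30, 11), (q, 27, 30, 15), (q, 27, 30, 17), (q, 27, 30, 35), (q, 27, 30, 39)}.
σ[F > 8 ∧ D ≤ 27]: keep tuples satisfying F > 8 ∧ D ≤ 27 → {(q, 21, 35, 11), (q, 21, 35, 15), (q, 21, 35, 17), (q, 21, 35, 35), (q, 21, 35, 39), (q, 27, 30, 11), (q, 27, 30, 15), (q, 27, 30, 17), (q, 27, 30, 35), (q, 27, 30, 39)}
σ[F = 35]: keep tuples satisfying F = 35 → {(q, 21, 35, 11), (q, 21, 35, 15), (q, 21, 35, 17), (q, 21, 35, 35), (q, 21, 35, 39)}
Keep only column(s) D, E, B: {(21, 11, q), (21, 15, q), (21, 17, q), (21, 35, q), (21, 39, q)}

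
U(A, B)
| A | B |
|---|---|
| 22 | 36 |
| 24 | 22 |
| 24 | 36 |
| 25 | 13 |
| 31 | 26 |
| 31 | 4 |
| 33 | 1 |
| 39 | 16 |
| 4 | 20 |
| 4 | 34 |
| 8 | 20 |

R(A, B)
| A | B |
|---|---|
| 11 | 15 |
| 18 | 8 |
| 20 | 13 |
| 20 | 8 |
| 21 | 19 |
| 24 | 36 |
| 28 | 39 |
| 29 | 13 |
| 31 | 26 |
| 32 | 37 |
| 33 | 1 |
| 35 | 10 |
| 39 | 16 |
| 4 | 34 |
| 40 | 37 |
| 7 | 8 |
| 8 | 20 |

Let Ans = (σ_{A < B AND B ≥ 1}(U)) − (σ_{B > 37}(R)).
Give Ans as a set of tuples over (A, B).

σ[A < B AND B ≥ 1]: keep tuples satisfying A < B AND B ≥ 1 → {(22, 36), (24, 36), (4, 20), (4, 34), (8, 20)}
σ[B > 37]: keep tuples satisfying B > 37 → {(28, 39)}
Difference: {(22, 36), (24, 36), (4, 20), (4, 34), (8, 20)} with {(28, 39)} → {(22, 36), (24, 36), (4, 20), (4, 34), (8, 20)}

{(22, 36), (24, 36), (4, 20), (4, 34), (8, 20)}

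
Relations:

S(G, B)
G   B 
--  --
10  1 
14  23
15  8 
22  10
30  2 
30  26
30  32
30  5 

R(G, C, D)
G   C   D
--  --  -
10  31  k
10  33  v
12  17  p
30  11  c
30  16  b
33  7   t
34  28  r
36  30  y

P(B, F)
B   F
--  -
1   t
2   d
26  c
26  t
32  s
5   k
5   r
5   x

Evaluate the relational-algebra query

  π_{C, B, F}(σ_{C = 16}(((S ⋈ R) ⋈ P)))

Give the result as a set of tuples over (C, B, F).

S ⋈ R (natural join on G): {(10, 1, 31, k), (10, 1, 33, v), (30, 2, 11, c), (30, 2, 16, b), (30, 26, 11, c), (30, 26, 16, b), (30, 32, 11, c), (30, 32, 16, b), (30, 5, 11, c), (30, 5, 16, b)}
(S ⋈ R) ⋈ P (natural join on B): {(10, 1, 31, k, t), (10, 1, 33, v, t), (30, 2, 11, c, d), (30, 2, 16, b, d), (30, 26, 11, c, c), (30, 26, 11, c, t), (30, 26, 16, b, c), (30, 26, 16, b, t), (30, 32, 11, c, s), (30, 32, 16, b, s), (30, 5, 11, c, k), (30, 5, 11, c, r), (30, 5, 11, c, x), (30, 5, 16, b, k), (30, 5, 16, b, r), (30, 5, 16, b, x)}
Filtering on C = 16 leaves {(30, 2, 16, b, d), (30, 26, 16, b, c), (30, 26, 16, b, t), (30, 32, 16, b, s), (30, 5, 16, b, k), (30, 5, 16, b, r), (30, 5, 16, b, x)}.
Keep only column(s) C, B, F: {(16, 2, d), (16, 26, c), (16, 26, t), (16, 32, s), (16, 5, k), (16, 5, r), (16, 5, x)}

{(16, 2, d), (16, 26, c), (16, 26, t), (16, 32, s), (16, 5, k), (16, 5, r), (16, 5, x)}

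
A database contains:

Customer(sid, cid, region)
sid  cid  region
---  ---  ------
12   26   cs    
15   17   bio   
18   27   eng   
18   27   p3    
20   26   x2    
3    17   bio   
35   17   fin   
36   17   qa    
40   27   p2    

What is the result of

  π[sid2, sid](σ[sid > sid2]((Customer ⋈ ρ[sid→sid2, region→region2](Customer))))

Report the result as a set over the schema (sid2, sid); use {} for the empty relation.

ρ[sid→sid2, region→region2]: schema becomes (sid2, cid, region2); tuples unchanged.
Natural join on cid: {(12, 26, cs, 12, cs), (12, 26, cs, 20, x2), (15, 17, bio, 15, bio), (15, 17, bio, 3, bio), (15, 17, bio, 35, fin), (15, 17, bio, 36, qa), (18, 27, eng, 18, eng), (18, 27, eng, 18, p3), (18, 27, eng, 40, p2), (18, 27, p3, 18, eng), (18, 27, p3, 18, p3), (18, 27, p3, 40, p2), (20, 26, x2, 12, cs), (20, 26, x2, 20, x2), (3, 17, bio, 15, bio), (3, 17, bio, 3, bio), (3, 17, bio, 35, fin), (3, 17, bio, 36, qa), (35, 17, fin, 15, bio), (35, 17, fin, 3, bio), (35, 17, fin, 35, fin), (35, 17, fin, 36, qa), (36, 17, qa, 15, bio), (36, 17, qa, 3, bio), (36, 17, qa, 35, fin), (36, 17, qa, 36, qa), (40, 27, p2, 18, eng), (40, 27, p2, 18, p3), (40, 27, p2, 40, p2)}
Filtering on sid > sid2 leaves {(15, 17, bio, 3, bio), (20, 26, x2, 12, cs), (35, 17, fin, 15, bio), (35, 17, fin, 3, bio), (36, 17, qa, 15, bio), (36, 17, qa, 3, bio), (36, 17, qa, 35, fin), (40, 27, p2, 18, eng), (40, 27, p2, 18, p3)}.
π_{sid2, sid} gives {(12, 20), (15, 35), (15, 36), (18, 40), (3, 15), (3, 35), (3, 36), (35, 36)} (1 duplicate(s) eliminated).

{(12, 20), (15, 35), (15, 36), (18, 40), (3, 15), (3, 35), (3, 36), (35, 36)}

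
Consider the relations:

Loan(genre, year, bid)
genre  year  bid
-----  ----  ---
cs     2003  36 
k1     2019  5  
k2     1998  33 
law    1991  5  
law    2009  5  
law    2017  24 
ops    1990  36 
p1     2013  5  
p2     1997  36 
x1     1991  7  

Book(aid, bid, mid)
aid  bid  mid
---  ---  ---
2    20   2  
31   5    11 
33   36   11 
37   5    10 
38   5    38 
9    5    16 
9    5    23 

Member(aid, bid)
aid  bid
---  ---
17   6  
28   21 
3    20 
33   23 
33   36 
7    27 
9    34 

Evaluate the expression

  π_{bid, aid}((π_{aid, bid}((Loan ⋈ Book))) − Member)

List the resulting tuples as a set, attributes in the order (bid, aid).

Natural join on bid: {(cs, 2003, 36, 33, 11), (k1, 2019, 5, 31, 11), (k1, 2019, 5, 37, 10), (k1, 2019, 5, 38, 38), (k1, 2019, 5, 9, 16), (k1, 2019, 5, 9, 23), (law, 1991, 5, 31, 11), (law, 1991, 5, 37, 10), (law, 1991, 5, 38, 38), (law, 1991, 5, 9, 16), (law, 1991, 5, 9, 23), (law, 2009, 5, 31, 11), (law, 2009, 5, 37, 10), (law, 2009, 5, 38, 38), (law, 2009, 5, 9, 16), (law, 2009, 5, 9, 23), (ops, 1990, 36, 33, 11), (p1, 2013, 5, 31, 11), (p1, 2013, 5, 37, 10), (p1, 2013, 5, 38, 38), (p1, 2013, 5, 9, 16), (p1, 2013, 5, 9, 23), (p2, 1997, 36, 33, 11)}
Projecting to aid, bid (18 duplicate(s) eliminated): {(31, 5), (33, 36), (37, 5), (38, 5), (9, 5)}
Difference: {(31, 5), (33, 36), (37, 5), (38, 5), (9, 5)} with {(17, 6), (28, 21), (3, 20), (33, 23), (33, 36), (7, 27), (9, 34)} → {(31, 5), (37, 5), (38, 5), (9, 5)}
Projecting to bid, aid: {(5, 31), (5, 37), (5, 38), (5, 9)}

{(5, 31), (5, 37), (5, 38), (5, 9)}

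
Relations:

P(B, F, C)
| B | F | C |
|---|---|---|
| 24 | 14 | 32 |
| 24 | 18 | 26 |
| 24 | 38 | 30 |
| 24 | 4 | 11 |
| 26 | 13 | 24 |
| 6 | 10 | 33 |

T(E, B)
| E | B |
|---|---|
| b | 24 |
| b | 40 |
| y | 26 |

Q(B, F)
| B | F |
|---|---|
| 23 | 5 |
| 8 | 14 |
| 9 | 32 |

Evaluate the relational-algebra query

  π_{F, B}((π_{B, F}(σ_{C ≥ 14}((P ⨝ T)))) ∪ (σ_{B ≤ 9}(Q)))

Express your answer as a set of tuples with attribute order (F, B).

{(13, 26), (14, 24), (14, 8), (18, 24), (32, 9), (38, 24)}

P ⋈ T (natural join on B): {(24, 14, 32, b), (24, 18, 26, b), (24, 38, 30, b), (24, 4, 11, b), (26, 13, 24, y)}
σ[C ≥ 14]: keep tuples satisfying C ≥ 14 → {(24, 14, 32, b), (24, 18, 26, b), (24, 38, 30, b), (26, 13, 24, y)}
π_{B, F} gives {(24, 14), (24, 18), (24, 38), (26, 13)}.
σ[B ≤ 9]: keep tuples satisfying B ≤ 9 → {(8, 14), (9, 32)}
Set union of the two operands is {(24, 14), (24, 18), (24, 38), (26, 13), (8, 14), (9, 32)}.
π_{F, B} gives {(13, 26), (14, 24), (14, 8), (18, 24), (32, 9), (38, 24)}.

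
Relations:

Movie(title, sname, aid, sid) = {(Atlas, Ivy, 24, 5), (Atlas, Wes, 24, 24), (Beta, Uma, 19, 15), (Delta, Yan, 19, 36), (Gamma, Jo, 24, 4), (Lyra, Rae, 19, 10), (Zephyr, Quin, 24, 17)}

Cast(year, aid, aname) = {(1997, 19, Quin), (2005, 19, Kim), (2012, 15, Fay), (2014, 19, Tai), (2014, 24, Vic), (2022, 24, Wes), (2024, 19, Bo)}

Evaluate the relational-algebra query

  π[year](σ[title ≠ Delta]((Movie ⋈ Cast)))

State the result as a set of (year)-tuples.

{1997, 2005, 2014, 2022, 2024}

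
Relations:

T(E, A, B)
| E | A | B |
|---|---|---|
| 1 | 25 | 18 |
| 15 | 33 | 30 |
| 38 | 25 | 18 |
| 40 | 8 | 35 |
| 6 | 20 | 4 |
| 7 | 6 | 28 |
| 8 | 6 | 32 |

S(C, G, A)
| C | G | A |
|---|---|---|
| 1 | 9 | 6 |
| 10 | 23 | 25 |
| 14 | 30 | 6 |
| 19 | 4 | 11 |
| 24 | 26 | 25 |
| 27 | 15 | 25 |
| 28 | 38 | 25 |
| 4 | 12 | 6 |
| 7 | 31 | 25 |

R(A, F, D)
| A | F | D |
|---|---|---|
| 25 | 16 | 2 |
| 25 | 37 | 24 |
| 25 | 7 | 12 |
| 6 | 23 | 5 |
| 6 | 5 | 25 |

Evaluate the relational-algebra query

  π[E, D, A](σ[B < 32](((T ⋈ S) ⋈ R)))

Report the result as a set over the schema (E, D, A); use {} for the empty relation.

{(1, 12, 25), (1, 2, 25), (1, 24, 25), (38, 12, 25), (38, 2, 25), (38, 24, 25), (7, 25, 6), (7, 5, 6)}

Joining T and S on A yields {(1, 25, 18, 10, 23), (1, 25, 18, 24, 26), (1, 25, 18, 27, 15), (1, 25, 18, 28, 38), (1, 25, 18, 7, 31), (38, 25, 18, 10, 23), (38, 25, 18, 24, 26), (38, 25, 18, 27, 15), (38, 25, 18, 28, 38), (38, 25, 18, 7, 31), (7, 6, 28, 1, 9), (7, 6, 28, 14, 30), (7, 6, 28, 4, 12), (8, 6, 32, 1, 9), (8, 6, 32, 14, 30), (8, 6, 32, 4, 12)}.
Joining (T ⋈ S) and R on A yields {(1, 25, 18, 10, 23, 16, 2), (1, 25, 18, 10, 23, 37, 24), (1, 25, 18, 10, 23, 7, 12), (1, 25, 18, 24, 26, 16, 2), (1, 25, 18, 24, 26, 37, 24), (1, 25, 18, 24, 26, 7, 12), (1, 25, 18, 27, 15, 16, 2), (1, 25, 18, 27, 15, 37, 24), (1, 25, 18, 27, 15, 7, 12), (1, 25, 18, 28, 38, 16, 2), (1, 25, 18, 28, 38, 37, 24), (1, 25, 18, 28, 38, 7, 12), (1, 25, 18, 7, 31, 16, 2), (1, 25, 18, 7, 31, 37, 24), (1, 25, 18, 7, 31, 7, 12), (38, 25, 18, 10, 23, 16, 2), (38, 25, 18, 10, 23, 37, 24), (38, 25, 18, 10, 23, 7, 12), (38, 25, 18, 24, 26, 16, 2), (38, 25, 18, 24, 26, 37, 24), (38, 25, 18, 24, 26, 7, 12), (38, 25, 18, 27, 15, 16, 2), (38, 25, 18, 27, 15, 37, 24), (38, 25, 18, 27, 15, 7, 12), (38, 25, 18, 28, 38, 16, 2), (38, 25, 18, 28, 38, 37, 24), (38, 25, 18, 28, 38, 7, 12), (38, 25, 18, 7, 31, 16, 2), (38, 25, 18, 7, 31, 37, 24), (38, 25, 18, 7, 31, 7, 12), (7, 6, 28, 1, 9, 23, 5), (7, 6, 28, 1, 9, 5, 25), (7, 6, 28, 14, 30, 23, 5), (7, 6, 28, 14, 30, 5, 25), (7, 6, 28, 4, 12, 23, 5), (7, 6, 28, 4, 12, 5, 25), (8, 6, 32, 1, 9, 23, 5), (8, 6, 32, 1, 9, 5, 25), (8, 6, 32, 14, 30, 23, 5), (8, 6, 32, 14, 30, 5, 25), (8, 6, 32, 4, 12, 23, 5), (8, 6, 32, 4, 12, 5, 25)}.
σ[B < 32]: keep tuples satisfying B < 32 → {(1, 25, 18, 10, 23, 16, 2), (1, 25, 18, 10, 23, 37, 24), (1, 25, 18, 10, 23, 7, 12), (1, 25, 18, 24, 26, 16, 2), (1, 25, 18, 24, 26, 37, 24), (1, 25, 18, 24, 26, 7, 12), (1, 25, 18, 27, 15, 16, 2), (1, 25, 18, 27, 15, 37, 24), (1, 25, 18, 27, 15, 7, 12), (1, 25, 18, 28, 38, 16, 2), (1, 25, 18, 28, 38, 37, 24), (1, 25, 18, 28, 38, 7, 12), (1, 25, 18, 7, 31, 16, 2), (1, 25, 18, 7, 31, 37, 24), (1, 25, 18, 7, 31, 7, 12), (38, 25, 18, 10, 23, 16, 2), (38, 25, 18, 10, 23, 37, 24), (38, 25, 18, 10, 23, 7, 12), (38, 25, 18, 24, 26, 16, 2), (38, 25, 18, 24, 26, 37, 24), (38, 25, 18, 24, 26, 7, 12), (38, 25, 18, 27, 15, 16, 2), (38, 25, 18, 27, 15, 37, 24), (38, 25, 18, 27, 15, 7, 12), (38, 25, 18, 28, 38, 16, 2), (38, 25, 18, 28, 38, 37, 24), (38, 25, 18, 28, 38, 7, 12), (38, 25, 18, 7, 31, 16, 2), (38, 25, 18, 7, 31, 37, 24), (38, 25, 18, 7, 31, 7, 12), (7, 6, 28, 1, 9, 23, 5), (7, 6, 28, 1, 9, 5, 25), (7, 6, 28, 14, 30, 23, 5), (7, 6, 28, 14, 30, 5, 25), (7, 6, 28, 4, 12, 23, 5), (7, 6, 28, 4, 12, 5, 25)}
π[E, D, A]: project onto (E, D, A) (28 duplicate(s) eliminated) → {(1, 12, 25), (1, 2, 25), (1, 24, 25), (38, 12, 25), (38, 2, 25), (38, 24, 25), (7, 25, 6), (7, 5, 6)}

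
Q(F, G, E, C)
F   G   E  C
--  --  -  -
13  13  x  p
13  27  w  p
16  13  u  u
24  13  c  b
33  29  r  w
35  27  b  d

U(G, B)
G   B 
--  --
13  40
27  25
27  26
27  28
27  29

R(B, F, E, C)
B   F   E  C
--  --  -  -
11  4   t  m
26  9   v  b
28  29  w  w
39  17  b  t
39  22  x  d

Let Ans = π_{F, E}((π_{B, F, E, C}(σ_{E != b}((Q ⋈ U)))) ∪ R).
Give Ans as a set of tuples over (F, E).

Q ⋈ U (natural join on G): {(13, 13, x, p, 40), (13, 27, w, p, 25), (13, 27, w, p, 26), (13, 27, w, p, 28), (13, 27, w, p, 29), (16, 13, u, u, 40), (24, 13, c, b, 40), (35, 27, b, d, 25), (35, 27, b, d, 26), (35, 27, b, d, 28), (35, 27, b, d, 29)}
Selection E != b: {(13, 13, x, p, 40), (13, 27, w, p, 25), (13, 27, w, p, 26), (13, 27, w, p, 28), (13, 27, w, p, 29), (16, 13, u, u, 40), (24, 13, c, b, 40)}
π_{B, F, E, C} gives {(25, 13, w, p), (26, 13, w, p), (28, 13, w, p), (29, 13, w, p), (40, 13, x, p), (40, 16, u, u), (40, 24, c, b)}.
Union: {(25, 13, w, p), (26, 13, w, p), (28, 13, w, p), (29, 13, w, p), (40, 13, x, p), (40, 16, u, u), (40, 24, c, b)} with {(11, 4, t, m), (26, 9, v, b), (28, 29, w, w), (39, 17, b, t), (39, 22, x, d)} → {(11, 4, t, m), (25, 13, w, p), (26, 13, w, p), (26, 9, v, b), (28, 13, w, p), (28, 29, w, w), (29, 13, w, p), (39, 17, b, t), (39, 22, x, d), (40, 13, x, p), (40, 16, u, u), (40, 24, c, b)}
π_{F, E} gives {(13, w), (13, x), (16, u), (17, b), (22, x), (24, c), (29, w), (4, t), (9, v)} (3 duplicate(s) eliminated).

{(13, w), (13, x), (16, u), (17, b), (22, x), (24, c), (29, w), (4, t), (9, v)}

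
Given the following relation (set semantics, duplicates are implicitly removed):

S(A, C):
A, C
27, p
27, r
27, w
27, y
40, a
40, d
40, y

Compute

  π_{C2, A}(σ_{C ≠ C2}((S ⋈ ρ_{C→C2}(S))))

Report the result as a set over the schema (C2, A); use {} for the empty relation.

ρ[C→C2]: schema becomes (A, C2); tuples unchanged.
Natural join on A: {(27, p, p), (27, p, r), (27, p, w), (27, p, y), (27, r, p), (27, r, r), (27, r, w), (27, r, y), (27, w, p), (27, w, r), (27, w, w), (27, w, y), (27, y, p), (27, y, r), (27, y, w), (27, y, y), (40, a, a), (40, a, d), (40, a, y), (40, d, a), (40, d, d), (40, d, y), (40, y, a), (40, y, d), (40, y, y)}
Selection C ≠ C2: {(27, p, r), (27, p, w), (27, p, y), (27, r, p), (27, r, w), (27, r, y), (27, w, p), (27, w, r), (27, w, y), (27, y, p), (27, y, r), (27, y, w), (40, a, d), (40, a, y), (40, d, a), (40, d, y), (40, y, a), (40, y, d)}
Projecting to C2, A (11 duplicate(s) eliminated): {(a, 40), (d, 40), (p, 27), (r, 27), (w, 27), (y, 27), (y, 40)}

{(a, 40), (d, 40), (p, 27), (r, 27), (w, 27), (y, 27), (y, 40)}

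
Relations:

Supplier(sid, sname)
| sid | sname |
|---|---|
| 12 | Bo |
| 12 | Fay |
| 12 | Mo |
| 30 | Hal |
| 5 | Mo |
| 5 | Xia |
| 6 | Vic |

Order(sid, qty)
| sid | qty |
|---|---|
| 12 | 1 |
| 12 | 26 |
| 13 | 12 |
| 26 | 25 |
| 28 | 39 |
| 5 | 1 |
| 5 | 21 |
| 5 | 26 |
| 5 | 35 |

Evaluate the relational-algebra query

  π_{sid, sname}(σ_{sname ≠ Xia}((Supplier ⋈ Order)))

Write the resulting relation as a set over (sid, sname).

Joining Supplier and Order on sid yields {(12, Bo, 1), (12, Bo, 26), (12, Fay, 1), (12, Fay, 26), (12, Mo, 1), (12, Mo, 26), (5, Mo, 1), (5, Mo, 21), (5, Mo, 26), (5, Mo, 35), (5, Xia, 1), (5, Xia, 21), (5, Xia, 26), (5, Xia, 35)}.
σ[sname ≠ Xia]: keep tuples satisfying sname ≠ Xia → {(12, Bo, 1), (12, Bo, 26), (12, Fay, 1), (12, Fay, 26), (12, Mo, 1), (12, Mo, 26), (5, Mo, 1), (5, Mo, 21), (5, Mo, 26), (5, Mo, 35)}
Projecting to sid, sname (6 duplicate(s) eliminated): {(12, Bo), (12, Fay), (12, Mo), (5, Mo)}

{(12, Bo), (12, Fay), (12, Mo), (5, Mo)}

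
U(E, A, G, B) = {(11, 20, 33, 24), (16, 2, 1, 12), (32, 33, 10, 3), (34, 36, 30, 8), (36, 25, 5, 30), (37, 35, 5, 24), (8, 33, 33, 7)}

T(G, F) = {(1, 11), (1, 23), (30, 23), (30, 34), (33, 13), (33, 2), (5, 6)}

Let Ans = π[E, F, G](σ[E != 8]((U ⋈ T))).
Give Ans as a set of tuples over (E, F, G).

{(11, 13, 33), (11, 2, 33), (16, 11, 1), (16, 23, 1), (34, 23, 30), (34, 34, 30), (36, 6, 5), (37, 6, 5)}

U ⋈ T (natural join on G): {(11, 20, 33, 24, 13), (11, 20, 33, 24, 2), (16, 2, 1, 12, 11), (16, 2, 1, 12, 23), (34, 36, 30, 8, 23), (34, 36, 30, 8, 34), (36, 25, 5, 30, 6), (37, 35, 5, 24, 6), (8, 33, 33, 7, 13), (8, 33, 33, 7, 2)}
Selection E != 8: {(11, 20, 33, 24, 13), (11, 20, 33, 24, 2), (16, 2, 1, 12, 11), (16, 2, 1, 12, 23), (34, 36, 30, 8, 23), (34, 36, 30, 8, 34), (36, 25, 5, 30, 6), (37, 35, 5, 24, 6)}
π[E, F, G]: project onto (E, F, G) → {(11, 13, 33), (11, 2, 33), (16, 11, 1), (16, 23, 1), (34, 23, 30), (34, 34, 30), (36, 6, 5), (37, 6, 5)}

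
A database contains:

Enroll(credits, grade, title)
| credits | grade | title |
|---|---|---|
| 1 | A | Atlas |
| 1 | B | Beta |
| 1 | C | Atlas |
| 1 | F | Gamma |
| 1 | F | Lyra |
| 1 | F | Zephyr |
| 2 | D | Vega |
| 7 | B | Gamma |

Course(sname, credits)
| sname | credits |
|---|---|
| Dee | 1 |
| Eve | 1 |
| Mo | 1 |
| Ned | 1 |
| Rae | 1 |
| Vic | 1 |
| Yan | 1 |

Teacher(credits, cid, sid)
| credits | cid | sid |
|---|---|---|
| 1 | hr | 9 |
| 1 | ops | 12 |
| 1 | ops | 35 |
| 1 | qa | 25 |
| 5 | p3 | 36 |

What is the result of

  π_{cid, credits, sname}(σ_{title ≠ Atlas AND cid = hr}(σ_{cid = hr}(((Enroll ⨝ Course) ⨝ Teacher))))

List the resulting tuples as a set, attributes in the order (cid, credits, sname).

{(hr, 1, Dee), (hr, 1, Eve), (hr, 1, Mo), (hr, 1, Ned), (hr, 1, Rae), (hr, 1, Vic), (hr, 1, Yan)}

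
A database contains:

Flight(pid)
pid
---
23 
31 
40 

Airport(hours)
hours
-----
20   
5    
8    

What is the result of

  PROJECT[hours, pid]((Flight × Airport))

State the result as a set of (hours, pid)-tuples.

{(20, 23), (20, 31), (20, 40), (5, 23), (5, 31), (5, 40), (8, 23), (8, 31), (8, 40)}

Flight × Airport: Cartesian product, 3·3 = 9 tuples over (pid, hours).
π_{hours, pid} gives {(20, 23), (20, 31), (20, 40), (5, 23), (5, 31), (5, 40), (8, 23), (8, 31), (8, 40)}.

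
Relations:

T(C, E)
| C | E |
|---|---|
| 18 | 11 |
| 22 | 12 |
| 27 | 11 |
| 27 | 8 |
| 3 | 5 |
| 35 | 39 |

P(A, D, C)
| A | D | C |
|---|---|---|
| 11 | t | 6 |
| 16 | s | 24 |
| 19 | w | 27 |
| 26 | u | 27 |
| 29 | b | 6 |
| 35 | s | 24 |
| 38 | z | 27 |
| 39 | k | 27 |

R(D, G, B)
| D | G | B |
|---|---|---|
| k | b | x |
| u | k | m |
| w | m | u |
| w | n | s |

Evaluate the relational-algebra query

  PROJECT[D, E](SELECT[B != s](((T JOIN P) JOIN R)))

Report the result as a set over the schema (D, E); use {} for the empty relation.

{(k, 11), (k, 8), (u, 11), (u, 8), (w, 11), (w, 8)}

T ⋈ P (natural join on C): {(27, 11, 19, w), (27, 11, 26, u), (27, 11, 38, z), (27, 11, 39, k), (27, 8, 19, w), (27, 8, 26, u), (27, 8, 38, z), (27, 8, 39, k)}
(T JOIN P) ⋈ R (natural join on D): {(27, 11, 19, w, m, u), (27, 11, 19, w, n, s), (27, 11, 26, u, k, m), (27, 11, 39, k, b, x), (27, 8, 19, w, m, u), (27, 8, 19, w, n, s), (27, 8, 26, u, k, m), (27, 8, 39, k, b, x)}
Selection B != s: {(27, 11, 19, w, m, u), (27, 11, 26, u, k, m), (27, 11, 39, k, b, x), (27, 8, 19, w, m, u), (27, 8, 26, u, k, m), (27, 8, 39, k, b, x)}
π_{D, E} gives {(k, 11), (k, 8), (u, 11), (u, 8), (w, 11), (w, 8)}.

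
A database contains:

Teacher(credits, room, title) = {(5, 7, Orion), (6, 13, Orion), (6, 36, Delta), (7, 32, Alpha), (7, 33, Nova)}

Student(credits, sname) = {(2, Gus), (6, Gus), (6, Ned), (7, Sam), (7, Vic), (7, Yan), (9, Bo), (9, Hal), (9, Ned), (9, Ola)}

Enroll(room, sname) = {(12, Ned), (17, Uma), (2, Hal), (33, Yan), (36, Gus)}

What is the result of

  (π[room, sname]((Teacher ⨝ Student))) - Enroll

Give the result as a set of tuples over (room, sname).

{(13, Gus), (13, Ned), (32, Sam), (32, Vic), (32, Yan), (33, Sam), (33, Vic), (36, Ned)}

Teacher ⋈ Student (natural join on credits): {(6, 13, Orion, Gus), (6, 13, Orion, Ned), (6, 36, Delta, Gus), (6, 36, Delta, Ned), (7, 32, Alpha, Sam), (7, 32, Alpha, Vic), (7, 32, Alpha, Yan), (7, 33, Nova, Sam), (7, 33, Nova, Vic), (7, 33, Nova, Yan)}
π_{room, sname} gives {(13, Gus), (13, Ned), (32, Sam), (32, Vic), (32, Yan), (33, Sam), (33, Vic), (33, Yan), (36, Gus), (36, Ned)}.
Taking the difference: {(13, Gus), (13, Ned), (32, Sam), (32, Vic), (32, Yan), (33, Sam), (33, Vic), (36, Ned)}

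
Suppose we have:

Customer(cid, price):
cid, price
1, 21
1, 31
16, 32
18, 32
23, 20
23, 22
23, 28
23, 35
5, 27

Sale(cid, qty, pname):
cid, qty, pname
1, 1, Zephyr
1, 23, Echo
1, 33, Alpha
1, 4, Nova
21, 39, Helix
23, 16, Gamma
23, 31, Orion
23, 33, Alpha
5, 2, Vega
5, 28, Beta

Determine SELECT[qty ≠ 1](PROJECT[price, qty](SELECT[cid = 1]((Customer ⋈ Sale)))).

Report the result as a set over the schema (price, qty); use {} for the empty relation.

Customer ⋈ Sale (natural join on cid): {(1, 21, 1, Zephyr), (1, 21, 23, Echo), (1, 21, 33, Alpha), (1, 21, 4, Nova), (1, 31, 1, Zephyr), (1, 31, 23, Echo), (1, 31, 33, Alpha), (1, 31, 4, Nova), (23, 20, 16, Gamma), (23, 20, 31, Orion), (23, 20, 33, Alpha), (23, 22, 16, Gamma), (23, 22, 31, Orion), (23, 22, 33, Alpha), (23, 28, 16, Gamma), (23, 28, 31, Orion), (23, 28, 33, Alpha), (23, 35, 16, Gamma), (23, 35, 31, Orion), (23, 35, 33, Alpha), (5, 27, 2, Vega), (5, 27, 28, Beta)}
Filtering on cid = 1 leaves {(1, 21, 1, Zephyr), (1, 21, 23, Echo), (1, 21, 33, Alpha), (1, 21, 4, Nova), (1, 31, 1, Zephyr), (1, 31, 23, Echo), (1, 31, 33, Alpha), (1, 31, 4, Nova)}.
π[price, qty]: project onto (price, qty) → {(21, 1), (21, 23), (21, 33), (21, 4), (31, 1), (31, 23), (31, 33), (31, 4)}
Filtering on qty ≠ 1 leaves {(21, 23), (21, 33), (21, 4), (31, 23), (31, 33), (31, 4)}.

{(21, 23), (21, 33), (21, 4), (31, 23), (31, 33), (31, 4)}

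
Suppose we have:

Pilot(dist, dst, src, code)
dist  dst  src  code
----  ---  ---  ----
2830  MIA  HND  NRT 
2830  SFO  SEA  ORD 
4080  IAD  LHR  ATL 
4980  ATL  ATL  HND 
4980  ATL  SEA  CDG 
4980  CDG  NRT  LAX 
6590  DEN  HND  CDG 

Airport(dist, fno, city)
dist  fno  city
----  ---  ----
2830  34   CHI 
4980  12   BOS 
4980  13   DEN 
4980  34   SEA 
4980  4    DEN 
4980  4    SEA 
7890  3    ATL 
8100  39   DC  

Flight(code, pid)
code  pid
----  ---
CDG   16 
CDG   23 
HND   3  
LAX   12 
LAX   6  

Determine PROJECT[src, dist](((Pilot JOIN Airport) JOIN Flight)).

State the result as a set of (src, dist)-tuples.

{(ATL, 4980), (NRT, 4980), (SEA, 4980)}

Joining Pilot and Airport on dist yields {(2830, MIA, HND, NRT, 34, CHI), (2830, SFO, SEA, ORD, 34, CHI), (4980, ATL, ATL, HND, 12, BOS), (4980, ATL, ATL, HND, 13, DEN), (4980, ATL, ATL, HND, 34, SEA), (4980, ATL, ATL, HND, 4, DEN), (4980, ATL, ATL, HND, 4, SEA), (4980, ATL, SEA, CDG, 12, BOS), (4980, ATL, SEA, CDG, 13, DEN), (4980, ATL, SEA, CDG, 34, SEA), (4980, ATL, SEA, CDG, 4, DEN), (4980, ATL, SEA, CDG, 4, SEA), (4980, CDG, NRT, LAX, 12, BOS), (4980, CDG, NRT, LAX, 13, DEN), (4980, CDG, NRT, LAX, 34, SEA), (4980, CDG, NRT, LAX, 4, DEN), (4980, CDG, NRT, LAX, 4, SEA)}.
Joining (Pilot JOIN Airport) and Flight on code yields {(4980, ATL, ATL, HND, 12, BOS, 3), (4980, ATL, ATL, HND, 13, DEN, 3), (4980, ATL, ATL, HND, 34, SEA, 3), (4980, ATL, ATL, HND, 4, DEN, 3), (4980, ATL, ATL, HND, 4, SEA, 3), (4980, ATL, SEA, CDG, 12, BOS, 16), (4980, ATL, SEA, CDG, 12, BOS, 23), (4980, ATL, SEA, CDG, 13, DEN, 16), (4980, ATL, SEA, CDG, 13, DEN, 23), (4980, ATL, SEA, CDG, 34, SEA, 16), (4980, ATL, SEA, CDG, 34, SEA, 23), (4980, ATL, SEA, CDG, 4, DEN, 16), (4980, ATL, SEA, CDG, 4, DEN, 23), (4980, ATL, SEA, CDG, 4, SEA, 16), (4980, ATL, SEA, CDG, 4, SEA, 23), (4980, CDG, NRT, LAX, 12, BOS, 12), (4980, CDG, NRT, LAX, 12, BOS, 6), (4980, CDG, NRT, LAX, 13, DEN, 12), (4980, CDG, NRT, LAX, 13, DEN, 6), (4980, CDG, NRT, LAX, 34, SEA, 12), (4980, CDG, NRT, LAX, 34, SEA, 6), (4980, CDG, NRT, LAX, 4, DEN, 12), (4980, CDG, NRT, LAX, 4, DEN, 6), (4980, CDG, NRT, LAX, 4, SEA, 12), (4980, CDG, NRT, LAX, 4, SEA, 6)}.
Projecting to src, dist (22 duplicate(s) eliminated): {(ATL, 4980), (NRT, 4980), (SEA, 4980)}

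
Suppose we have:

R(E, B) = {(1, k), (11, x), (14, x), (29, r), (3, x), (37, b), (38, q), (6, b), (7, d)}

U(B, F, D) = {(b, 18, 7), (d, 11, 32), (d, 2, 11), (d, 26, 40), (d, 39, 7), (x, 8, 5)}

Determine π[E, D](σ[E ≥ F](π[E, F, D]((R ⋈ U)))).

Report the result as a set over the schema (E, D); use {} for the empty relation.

Natural join on B: {(11, x, 8, 5), (14, x, 8, 5), (3, x, 8, 5), (37, b, 18, 7), (6, b, 18, 7), (7, d, 11, 32), (7, d, 2, 11), (7, d, 26, 40), (7, d, 39, 7)}
Projecting to E, F, D: {(11, 8, 5), (14, 8, 5), (3, 8, 5), (37, 18, 7), (6, 18, 7), (7, 11, 32), (7, 2, 11), (7, 26, 40), (7, 39, 7)}
Selection E ≥ F: {(11, 8, 5), (14, 8, 5), (37, 18, 7), (7, 2, 11)}
Projecting to E, D: {(11, 5), (14, 5), (37, 7), (7, 11)}

{(11, 5), (14, 5), (37, 7), (7, 11)}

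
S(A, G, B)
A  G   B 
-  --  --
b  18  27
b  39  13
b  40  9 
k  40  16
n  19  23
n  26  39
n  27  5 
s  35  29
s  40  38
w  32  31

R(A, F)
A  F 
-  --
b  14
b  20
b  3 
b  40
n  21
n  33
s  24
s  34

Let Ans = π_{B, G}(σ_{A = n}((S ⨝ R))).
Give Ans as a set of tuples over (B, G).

{(23, 19), (39, 26), (5, 27)}

Natural join on A: {(b, 18, 27, 14), (b, 18, 27, 20), (b, 18, 27, 3), (b, 18, 27, 40), (b, 39, 13, 14), (b, 39, 13, 20), (b, 39, 13, 3), (b, 39, 13, 40), (b, 40, 9, 14), (b, 40, 9, 20), (b, 40, 9, 3), (b, 40, 9, 40), (n, 19, 23, 21), (n, 19, 23, 33), (n, 26, 39, 21), (n, 26, 39, 33), (n, 27, 5, 21), (n, 27, 5, 33), (s, 35, 29, 24), (s, 35, 29, 34), (s, 40, 38, 24), (s, 40, 38, 34)}
Apply σ_{A = n}; surviving tuples: {(n, 19, 23, 21), (n, 19, 23, 33), (n, 26, 39, 21), (n, 26, 39, 33), (n, 27, 5, 21), (n, 27, 5, 33)}
Projecting to B, G (3 duplicate(s) eliminated): {(23, 19), (39, 26), (5, 27)}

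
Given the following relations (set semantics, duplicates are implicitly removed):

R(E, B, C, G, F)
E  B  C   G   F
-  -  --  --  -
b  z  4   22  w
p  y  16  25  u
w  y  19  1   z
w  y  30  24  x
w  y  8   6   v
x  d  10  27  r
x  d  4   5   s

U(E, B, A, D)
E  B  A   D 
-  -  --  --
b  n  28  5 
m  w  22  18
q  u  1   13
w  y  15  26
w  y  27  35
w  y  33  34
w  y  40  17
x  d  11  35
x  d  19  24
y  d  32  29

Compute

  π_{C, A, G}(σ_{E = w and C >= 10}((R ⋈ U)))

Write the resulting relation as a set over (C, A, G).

{(19, 15, 1), (19, 27, 1), (19, 33, 1), (19, 40, 1), (30, 15, 24), (30, 27, 24), (30, 33, 24), (30, 40, 24)}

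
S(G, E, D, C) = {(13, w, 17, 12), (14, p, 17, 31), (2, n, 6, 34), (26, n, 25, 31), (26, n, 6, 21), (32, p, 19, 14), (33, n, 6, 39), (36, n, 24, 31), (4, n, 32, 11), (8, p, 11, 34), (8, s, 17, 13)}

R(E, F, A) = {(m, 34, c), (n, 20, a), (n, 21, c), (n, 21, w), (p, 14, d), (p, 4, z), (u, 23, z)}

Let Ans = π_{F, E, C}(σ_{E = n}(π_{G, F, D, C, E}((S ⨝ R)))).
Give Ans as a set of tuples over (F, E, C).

{(20, n, 11), (20, n, 21), (20, n, 31), (20, n, 34), (20, n, 39), (21, n, 11), (21, n, 21), (21, n, 31), (21, n, 34), (21, n, 39)}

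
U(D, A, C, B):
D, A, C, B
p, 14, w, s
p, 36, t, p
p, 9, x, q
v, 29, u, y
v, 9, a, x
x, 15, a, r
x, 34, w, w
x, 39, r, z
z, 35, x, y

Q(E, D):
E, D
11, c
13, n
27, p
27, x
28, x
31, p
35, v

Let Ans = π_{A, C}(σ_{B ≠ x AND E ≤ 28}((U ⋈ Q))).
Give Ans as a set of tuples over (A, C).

Natural join on D: {(p, 14, w, s, 27), (p, 14, w, s, 31), (p, 36, t, p, 27), (p, 36, t, p, 31), (p, 9, x, q, 27), (p, 9, x, q, 31), (v, 29, u, y, 35), (v, 9, a, x, 35), (x, 15, a, r, 27), (x, 15, a, r, 28), (x, 34, w, w, 27), (x, 34, w, w, 28), (x, 39, r, z, 27), (x, 39, r, z, 28)}
Apply σ_{B ≠ x AND E ≤ 28}; surviving tuples: {(p, 14, w, s, 27), (p, 36, t, p, 27), (p, 9, x, q, 27), (x, 15, a, r, 27), (x, 15, a, r, 28), (x, 34, w, w, 27), (x, 34, w, w, 28), (x, 39, r, z, 27), (x, 39, r, z, 28)}
Keep only column(s) A, C (3 duplicate(s) eliminated): {(14, w), (15, a), (34, w), (36, t), (39, r), (9, x)}

{(14, w), (15, a), (34, w), (36, t), (39, r), (9, x)}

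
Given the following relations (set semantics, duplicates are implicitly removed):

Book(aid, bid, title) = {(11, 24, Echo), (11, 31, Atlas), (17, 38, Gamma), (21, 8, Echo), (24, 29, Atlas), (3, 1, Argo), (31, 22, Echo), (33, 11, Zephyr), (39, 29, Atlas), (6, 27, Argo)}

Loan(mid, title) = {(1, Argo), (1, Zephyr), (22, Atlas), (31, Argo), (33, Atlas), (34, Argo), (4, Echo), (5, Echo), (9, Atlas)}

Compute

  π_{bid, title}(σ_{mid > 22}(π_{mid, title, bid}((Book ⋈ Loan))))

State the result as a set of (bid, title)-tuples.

{(1, Argo), (27, Argo), (29, Atlas), (31, Atlas)}

Joining Book and Loan on title yields {(11, 24, Echo, 4), (11, 24, Echo, 5), (11, 31, Atlas, 22), (11, 31, Atlas, 33), (11, 31, Atlas, 9), (21, 8, Echo, 4), (21, 8, Echo, 5), (24, 29, Atlas, 22), (24, 29, Atlas, 33), (24, 29, Atlas, 9), (3, 1, Argo, 1), (3, 1, Argo, 31), (3, 1, Argo, 34), (31, 22, Echo, 4), (31, 22, Echo, 5), (33, 11, Zephyr, 1), (39, 29, Atlas, 22), (39, 29, Atlas, 33), (39, 29, Atlas, 9), (6, 27, Argo, 1), (6, 27, Argo, 31), (6, 27, Argo, 34)}.
π[mid, title, bid]: project onto (mid, title, bid) (3 duplicate(s) eliminated) → {(1, Argo, 1), (1, Argo, 27), (1, Zephyr, 11), (22, Atlas, 29), (22, Atlas, 31), (31, Argo, 1), (31, Argo, 27), (33, Atlas, 29), (33, Atlas, 31), (34, Argo, 1), (34, Argo, 27), (4, Echo, 22), (4, Echo, 24), (4, Echo, 8), (5, Echo, 22), (5, Echo, 24), (5, Echo, 8), (9, Atlas, 29), (9, Atlas, 31)}
σ[mid > 22]: keep tuples satisfying mid > 22 → {(31, Argo, 1), (31, Argo, 27), (33, Atlas, 29), (33, Atlas, 31), (34, Argo, 1), (34, Argo, 27)}
π[bid, title]: project onto (bid, title) (2 duplicate(s) eliminated) → {(1, Argo), (27, Argo), (29, Atlas), (31, Atlas)}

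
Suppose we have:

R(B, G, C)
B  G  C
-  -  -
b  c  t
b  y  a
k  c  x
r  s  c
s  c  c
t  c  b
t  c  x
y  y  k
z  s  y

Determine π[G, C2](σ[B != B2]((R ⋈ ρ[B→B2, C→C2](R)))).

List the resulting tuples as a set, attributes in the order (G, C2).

{(c, b), (c, c), (c, t), (c, x), (s, c), (s, y), (y, a), (y, k)}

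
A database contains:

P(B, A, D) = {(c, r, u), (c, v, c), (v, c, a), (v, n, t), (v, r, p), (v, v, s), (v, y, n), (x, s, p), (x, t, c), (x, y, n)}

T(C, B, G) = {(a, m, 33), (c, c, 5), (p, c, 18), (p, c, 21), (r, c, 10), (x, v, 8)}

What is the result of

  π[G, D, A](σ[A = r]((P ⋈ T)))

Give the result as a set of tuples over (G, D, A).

{(10, u, r), (18, u, r), (21, u, r), (5, u, r), (8, p, r)}

P ⋈ T (natural join on B): {(c, r, u, c, 5), (c, r, u, p, 18), (c, r, u, p, 21), (c, r, u, r, 10), (c, v, c, c, 5), (c, v, c, p, 18), (c, v, c, p, 21), (c, v, c, r, 10), (v, c, a, x, 8), (v, n, t, x, 8), (v, r, p, x, 8), (v, v, s, x, 8), (v, y, n, x, 8)}
σ[A = r]: keep tuples satisfying A = r → {(c, r, u, c, 5), (c, r, u, p, 18), (c, r, u, p, 21), (c, r, u, r, 10), (v, r, p, x, 8)}
π[G, D, A]: project onto (G, D, A) → {(10, u, r), (18, u, r), (21, u, r), (5, u, r), (8, p, r)}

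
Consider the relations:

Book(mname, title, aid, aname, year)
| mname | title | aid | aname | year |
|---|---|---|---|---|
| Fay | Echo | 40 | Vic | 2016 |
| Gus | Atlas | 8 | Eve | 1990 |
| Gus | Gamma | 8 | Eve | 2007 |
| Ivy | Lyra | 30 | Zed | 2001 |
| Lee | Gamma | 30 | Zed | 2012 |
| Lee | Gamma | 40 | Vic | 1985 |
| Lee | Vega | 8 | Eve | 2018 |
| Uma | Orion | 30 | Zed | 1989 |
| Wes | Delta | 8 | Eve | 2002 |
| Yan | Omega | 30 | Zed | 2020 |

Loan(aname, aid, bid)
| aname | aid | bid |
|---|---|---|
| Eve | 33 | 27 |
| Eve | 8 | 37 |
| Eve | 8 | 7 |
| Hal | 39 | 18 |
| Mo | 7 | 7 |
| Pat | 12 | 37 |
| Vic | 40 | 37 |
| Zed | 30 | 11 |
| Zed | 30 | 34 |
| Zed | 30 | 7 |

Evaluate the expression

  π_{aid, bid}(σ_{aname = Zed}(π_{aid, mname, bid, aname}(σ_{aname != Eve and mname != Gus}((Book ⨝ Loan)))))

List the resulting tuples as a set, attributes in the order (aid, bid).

{(30, 11), (30, 34), (30, 7)}

Natural join on aid, aname: {(Fay, Echo, 40, Vic, 2016, 37), (Gus, Atlas, 8, Eve, 1990, 37), (Gus, Atlas, 8, Eve, 1990, 7), (Gus, Gamma, 8, Eve, 2007, 37), (Gus, Gamma, 8, Eve, 2007, 7), (Ivy, Lyra, 30, Zed, 2001, 11), (Ivy, Lyra, 30, Zed, 2001, 34), (Ivy, Lyra, 30, Zed, 2001, 7), (Lee, Gamma, 30, Zed, 2012, 11), (Lee, Gamma, 30, Zed, 2012, 34), (Lee, Gamma, 30, Zed, 2012, 7), (Lee, Gamma, 40, Vic, 1985, 37), (Lee, Vega, 8, Eve, 2018, 37), (Lee, Vega, 8, Eve, 2018, 7), (Uma, Orion, 30, Zed, 1989, 11), (Uma, Orion, 30, Zed, 1989, 34), (Uma, Orion, 30, Zed, 1989, 7), (Wes, Delta, 8, Eve, 2002, 37), (Wes, Delta, 8, Eve, 2002, 7), (Yan, Omega, 30, Zed, 2020, 11), (Yan, Omega, 30, Zed, 2020, 34), (Yan, Omega, 30, Zed, 2020, 7)}
Selection aname != Eve and mname != Gus: {(Fay, Echo, 40, Vic, 2016, 37), (Ivy, Lyra, 30, Zed, 2001, 11), (Ivy, Lyra, 30, Zed, 2001, 34), (Ivy, Lyra, 30, Zed, 2001, 7), (Lee, Gamma, 30, Zed, 2012, 11), (Lee, Gamma, 30, Zed, 2012, 34), (Lee, Gamma, 30, Zed, 2012, 7), (Lee, Gamma, 40, Vic, 1985, 37), (Uma, Orion, 30, Zed, 1989, 11), (Uma, Orion, 30, Zed, 1989, 34), (Uma, Orion, 30, Zed, 1989, 7), (Yan, Omega, 30, Zed, 2020, 11), (Yan, Omega, 30, Zed, 2020, 34), (Yan, Omega, 30, Zed, 2020, 7)}
Projecting to aid, mname, bid, aname: {(30, Ivy, 11, Zed), (30, Ivy, 34, Zed), (30, Ivy, 7, Zed), (30, Lee, 11, Zed), (30, Lee, 34, Zed), (30, Lee, 7, Zed), (30, Uma, 11, Zed), (30, Uma, 34, Zed), (30, Uma, 7, Zed), (30, Yan, 11, Zed), (30, Yan, 34, Zed), (30, Yan, 7, Zed), (40, Fay, 37, Vic), (40, Lee, 37, Vic)}
Selection aname = Zed: {(30, Ivy, 11, Zed), (30, Ivy, 34, Zed), (30, Ivy, 7, Zed), (30, Lee, 11, Zed), (30, Lee, 34, Zed), (30, Lee, 7, Zed), (30, Uma, 11, Zed), (30, Uma, 34, Zed), (30, Uma, 7, Zed), (30, Yan, 11, Zed), (30, Yan, 34, Zed), (30, Yan, 7, Zed)}
Projecting to aid, bid (9 duplicate(s) eliminated): {(30, 11), (30, 34), (30, 7)}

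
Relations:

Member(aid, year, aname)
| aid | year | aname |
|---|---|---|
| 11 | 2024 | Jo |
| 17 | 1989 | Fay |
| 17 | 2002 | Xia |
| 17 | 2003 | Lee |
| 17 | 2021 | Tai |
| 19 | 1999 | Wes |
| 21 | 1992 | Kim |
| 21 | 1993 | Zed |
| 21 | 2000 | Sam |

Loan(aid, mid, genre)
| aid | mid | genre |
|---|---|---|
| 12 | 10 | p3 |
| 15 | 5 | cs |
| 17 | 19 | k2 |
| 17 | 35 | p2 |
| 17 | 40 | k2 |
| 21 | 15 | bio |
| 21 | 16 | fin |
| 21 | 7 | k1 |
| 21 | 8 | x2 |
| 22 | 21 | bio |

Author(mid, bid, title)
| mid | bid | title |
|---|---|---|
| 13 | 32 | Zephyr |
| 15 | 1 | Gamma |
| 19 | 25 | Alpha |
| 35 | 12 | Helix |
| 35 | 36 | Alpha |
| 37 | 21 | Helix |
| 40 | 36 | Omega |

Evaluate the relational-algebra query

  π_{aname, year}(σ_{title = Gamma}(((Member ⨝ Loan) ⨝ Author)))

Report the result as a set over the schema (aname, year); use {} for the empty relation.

Natural join on aid: {(17, 1989, Fay, 19, k2), (17, 1989, Fay, 35, p2), (17, 1989, Fay, 40, k2), (17, 2002, Xia, 19, k2), (17, 2002, Xia, 35, p2), (17, 2002, Xia, 40, k2), (17, 2003, Lee, 19, k2), (17, 2003, Lee, 35, p2), (17, 2003, Lee, 40, k2), (17, 2021, Tai, 19, k2), (17, 2021, Tai, 35, p2), (17, 2021, Tai, 40, k2), (21, 1992, Kim, 15, bio), (21, 1992, Kim, 16, fin), (21, 1992, Kim, 7, k1), (21, 1992, Kim, 8, x2), (21, 1993, Zed, 15, bio), (21, 1993, Zed, 16, fin), (21, 1993, Zed, 7, k1), (21, 1993, Zed, 8, x2), (21, 2000, Sam, 15, bio), (21, 2000, Sam, 16, fin), (21, 2000, Sam, 7, k1), (21, 2000, Sam, 8, x2)}
Natural join on mid: {(17, 1989, Fay, 19, k2, 25, Alpha), (17, 1989, Fay, 35, p2, 12, Helix), (17, 1989, Fay, 35, p2, 36, Alpha), (17, 1989, Fay, 40, k2, 36, Omega), (17, 2002, Xia, 19, k2, 25, Alpha), (17, 2002, Xia, 35, p2, 12, Helix), (17, 2002, Xia, 35, p2, 36, Alpha), (17, 2002, Xia, 40, k2, 36, Omega), (17, 2003, Lee, 19, k2, 25, Alpha), (17, 2003, Lee, 35, p2, 12, Helix), (17, 2003, Lee, 35, p2, 36, Alpha), (17, 2003, Lee, 40, k2, 36, Omega), (17, 2021, Tai, 19, k2, 25, Alpha), (17, 2021, Tai, 35, p2, 12, Helix), (17, 2021, Tai, 35, p2, 36, Alpha), (17, 2021, Tai, 40, k2, 36, Omega), (21, 1992, Kim, 15, bio, 1, Gamma), (21, 1993, Zed, 15, bio, 1, Gamma), (21, 2000, Sam, 15, bio, 1, Gamma)}
Apply σ_{title = Gamma}; surviving tuples: {(21, 1992, Kim, 15, bio, 1, Gamma), (21, 1993, Zed, 15, bio, 1, Gamma), (21, 2000, Sam, 15, bio, 1, Gamma)}
π[aname, year]: project onto (aname, year) → {(Kim, 1992), (Sam, 2000), (Zed, 1993)}

{(Kim, 1992), (Sam, 2000), (Zed, 1993)}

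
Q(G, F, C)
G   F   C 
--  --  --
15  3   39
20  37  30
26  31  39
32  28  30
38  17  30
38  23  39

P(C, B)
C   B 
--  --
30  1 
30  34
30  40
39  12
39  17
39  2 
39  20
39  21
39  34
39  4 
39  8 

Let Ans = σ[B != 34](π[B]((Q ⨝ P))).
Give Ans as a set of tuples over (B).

{1, 12, 17, 2, 20, 21, 4, 40, 8}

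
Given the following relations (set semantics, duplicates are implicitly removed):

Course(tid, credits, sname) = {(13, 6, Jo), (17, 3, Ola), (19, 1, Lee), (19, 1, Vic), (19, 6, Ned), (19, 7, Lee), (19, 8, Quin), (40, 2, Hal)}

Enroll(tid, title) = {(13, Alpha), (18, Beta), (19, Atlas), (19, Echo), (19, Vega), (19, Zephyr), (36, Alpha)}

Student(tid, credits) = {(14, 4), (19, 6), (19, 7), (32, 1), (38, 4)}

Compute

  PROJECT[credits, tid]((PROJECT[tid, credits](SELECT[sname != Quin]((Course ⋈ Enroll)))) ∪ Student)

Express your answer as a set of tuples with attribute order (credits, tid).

Natural join on tid: {(13, 6, Jo, Alpha), (19, 1, Lee, Atlas), (19, 1, Lee, Echo), (19, 1, Lee, Vega), (19, 1, Lee, Zephyr), (19, 1, Vic, Atlas), (19, 1, Vic, Echo), (19, 1, Vic, Vega), (19, 1, Vic, Zephyr), (19, 6, Ned, Atlas), (19, 6, Ned, Echo), (19, 6, Ned, Vega), (19, 6, Ned, Zephyr), (19, 7, Lee, Atlas), (19, 7, Lee, Echo), (19, 7, Lee, Vega), (19, 7, Lee, Zephyr), (19, 8, Quin, Atlas), (19, 8, Quin, Echo), (19, 8, Quin, Vega), (19, 8, Quin, Zephyr)}
Selection sname != Quin: {(13, 6, Jo, Alpha), (19, 1, Lee, Atlas), (19, 1, Lee, Echo), (19, 1, Lee, Vega), (19, 1, Lee, Zephyr), (19, 1, Vic, Atlas), (19, 1, Vic, Echo), (19, 1, Vic, Vega), (19, 1, Vic, Zephyr), (19, 6, Ned, Atlas), (19, 6, Ned, Echo), (19, 6, Ned, Vega), (19, 6, Ned, Zephyr), (19, 7, Lee, Atlas), (19, 7, Lee, Echo), (19, 7, Lee, Vega), (19, 7, Lee, Zephyr)}
Projecting to tid, credits (13 duplicate(s) eliminated): {(13, 6), (19, 1), (19, 6), (19, 7)}
Union: {(13, 6), (19, 1), (19, 6), (19, 7)} with {(14, 4), (19, 6), (19, 7), (32, 1), (38, 4)} → {(13, 6), (14, 4), (19, 1), (19, 6), (19, 7), (32, 1), (38, 4)}
Projecting to credits, tid: {(1, 19), (1, 32), (4, 14), (4, 38), (6, 13), (6, 19), (7, 19)}

{(1, 19), (1, 32), (4, 14), (4, 38), (6, 13), (6, 19), (7, 19)}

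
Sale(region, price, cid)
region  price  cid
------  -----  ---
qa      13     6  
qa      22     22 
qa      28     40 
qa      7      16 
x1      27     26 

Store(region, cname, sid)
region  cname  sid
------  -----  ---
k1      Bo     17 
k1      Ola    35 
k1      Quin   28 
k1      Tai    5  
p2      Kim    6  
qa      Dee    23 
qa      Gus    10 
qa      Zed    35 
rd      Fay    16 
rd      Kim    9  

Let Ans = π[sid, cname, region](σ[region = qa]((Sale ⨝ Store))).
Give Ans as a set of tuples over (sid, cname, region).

Natural join on region: {(qa, 13, 6, Dee, 23), (qa, 13, 6, Gus, 10), (qa, 13, 6, Zed, 35), (qa, 22, 22, Dee, 23), (qa, 22, 22, Gus, 10), (qa, 22, 22, Zed, 35), (qa, 28, 40, Dee, 23), (qa, 28, 40, Gus, 10), (qa, 28, 40, Zed, 35), (qa, 7, 16, Dee, 23), (qa, 7, 16, Gus, 10), (qa, 7, 16, Zed, 35)}
Selection region = qa: {(qa, 13, 6, Dee, 23), (qa, 13, 6, Gus, 10), (qa, 13, 6, Zed, 35), (qa, 22, 22, Dee, 23), (qa, 22, 22, Gus, 10), (qa, 22, 22, Zed, 35), (qa, 28, 40, Dee, 23), (qa, 28, 40, Gus, 10), (qa, 28, 40, Zed, 35), (qa, 7, 16, Dee, 23), (qa, 7, 16, Gus, 10), (qa, 7, 16, Zed, 35)}
Projecting to sid, cname, region (9 duplicate(s) eliminated): {(10, Gus, qa), (23, Dee, qa), (35, Zed, qa)}

{(10, Gus, qa), (23, Dee, qa), (35, Zed, qa)}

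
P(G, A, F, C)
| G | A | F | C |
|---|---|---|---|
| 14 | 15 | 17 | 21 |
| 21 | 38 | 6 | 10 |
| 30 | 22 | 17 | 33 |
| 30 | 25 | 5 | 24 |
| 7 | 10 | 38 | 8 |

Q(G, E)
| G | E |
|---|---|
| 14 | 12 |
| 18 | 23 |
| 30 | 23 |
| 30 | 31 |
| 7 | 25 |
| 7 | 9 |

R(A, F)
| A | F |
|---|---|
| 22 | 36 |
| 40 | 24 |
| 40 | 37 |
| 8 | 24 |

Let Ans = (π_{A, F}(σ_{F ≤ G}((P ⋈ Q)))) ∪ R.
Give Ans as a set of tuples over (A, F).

Natural join on G: {(14, 15, 17, 21, 12), (30, 22, 17, 33, 23), (30, 22, 17, 33, 31), (30, 25, 5, 24, 23), (30, 25, 5, 24, 31), (7, 10, 38, 8, 25), (7, 10, 38, 8, 9)}
Selection F ≤ G: {(30, 22, 17, 33, 23), (30, 22, 17, 33, 31), (30, 25, 5, 24, 23), (30, 25, 5, 24, 31)}
π_{A, F} gives {(22, 17), (25, 5)} (2 duplicate(s) eliminated).
Union: {(22, 17), (25, 5)} with {(22, 36), (40, 24), (40, 37), (8, 24)} → {(22, 17), (22, 36), (25, 5), (40, 24), (40, 37), (8, 24)}

{(22, 17), (22, 36), (25, 5), (40, 24), (40, 37), (8, 24)}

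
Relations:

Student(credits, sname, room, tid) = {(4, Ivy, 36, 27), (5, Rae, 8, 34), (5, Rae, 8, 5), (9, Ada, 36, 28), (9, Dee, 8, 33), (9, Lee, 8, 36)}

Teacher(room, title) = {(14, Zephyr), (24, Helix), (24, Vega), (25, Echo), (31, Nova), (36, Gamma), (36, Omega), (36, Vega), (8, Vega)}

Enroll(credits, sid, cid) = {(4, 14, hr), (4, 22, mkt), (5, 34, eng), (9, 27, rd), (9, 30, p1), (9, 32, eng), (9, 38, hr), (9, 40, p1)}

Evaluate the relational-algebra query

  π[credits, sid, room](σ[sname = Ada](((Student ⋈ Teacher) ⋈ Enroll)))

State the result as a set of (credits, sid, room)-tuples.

Joining Student and Teacher on room yields {(4, Ivy, 36, 27, Gamma), (4, Ivy, 36, 27, Omega), (4, Ivy, 36, 27, Vega), (5, Rae, 8, 34, Vega), (5, Rae, 8, 5, Vega), (9, Ada, 36, 28, Gamma), (9, Ada, 36, 28, Omega), (9, Ada, 36, 28, Vega), (9, Dee, 8, 33, Vega), (9, Lee, 8, 36, Vega)}.
Joining (Student ⋈ Teacher) and Enroll on credits yields {(4, Ivy, 36, 27, Gamma, 14, hr), (4, Ivy, 36, 27, Gamma, 22, mkt), (4, Ivy, 36, 27, Omega, 14, hr), (4, Ivy, 36, 27, Omega, 22, mkt), (4, Ivy, 36, 27, Vega, 14, hr), (4, Ivy, 36, 27, Vega, 22, mkt), (5, Rae, 8, 34, Vega, 34, eng), (5, Rae, 8, 5, Vega, 34, eng), (9, Ada, 36, 28, Gamma, 27, rd), (9, Ada, 36, 28, Gamma, 30, p1), (9, Ada, 36, 28, Gamma, 32, eng), (9, Ada, 36, 28, Gamma, 38, hr), (9, Ada, 36, 28, Gamma, 40, p1), (9, Ada, 36, 28, Omega, 27, rd), (9, Ada, 36, 28, Omega, 30, p1), (9, Ada, 36, 28, Omega, 32, eng), (9, Ada, 36, 28, Omega, 38, hr), (9, Ada, 36, 28, Omega, 40, p1), (9, Ada, 36, 28, Vega, 27, rd), (9, Ada, 36, 28, Vega, 30, p1), (9, Ada, 36, 28, Vega, 32, eng), (9, Ada, 36, 28, Vega, 38, hr), (9, Ada, 36, 28, Vega, 40, p1), (9, Dee, 8, 33, Vega, 27, rd), (9, Dee, 8, 33, Vega, 30, p1), (9, Dee, 8, 33, Vega, 32, eng), (9, Dee, 8, 33, Vega, 38, hr), (9, Dee, 8, 33, Vega, 40, p1), (9, Lee, 8, 36, Vega, 27, rd), (9, Lee, 8, 36, Vega, 30, p1), (9, Lee, 8, 36, Vega, 32, eng), (9, Lee, 8, 36, Vega, 38, hr), (9, Lee, 8, 36, Vega, 40, p1)}.
Apply σ_{sname = Ada}; surviving tuples: {(9, Ada, 36, 28, Gamma, 27, rd), (9, Ada, 36, 28, Gamma, 30, p1), (9, Ada, 36, 28, Gamma, 32, eng), (9, Ada, 36, 28, Gamma, 38, hr), (9, Ada, 36, 28, Gamma, 40, p1), (9, Ada, 36, 28, Omega, 27, rd), (9, Ada, 36, 28, Omega, 30, p1), (9, Ada, 36, 28, Omega, 32, eng), (9, Ada, 36, 28, Omega, 38, hr), (9, Ada, 36, 28, Omega, 40, p1), (9, Ada, 36, 28, Vega, 27, rd), (9, Ada, 36, 28, Vega, 30, p1), (9, Ada, 36, 28, Vega, 32, eng), (9, Ada, 36, 28, Vega, 38, hr), (9, Ada, 36, 28, Vega, 40, p1)}
Projecting to credits, sid, room (10 duplicate(s) eliminated): {(9, 27, 36), (9, 30, 36), (9, 32, 36), (9, 38, 36), (9, 40, 36)}

{(9, 27, 36), (9, 30, 36), (9, 32, 36), (9, 38, 36), (9, 40, 36)}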